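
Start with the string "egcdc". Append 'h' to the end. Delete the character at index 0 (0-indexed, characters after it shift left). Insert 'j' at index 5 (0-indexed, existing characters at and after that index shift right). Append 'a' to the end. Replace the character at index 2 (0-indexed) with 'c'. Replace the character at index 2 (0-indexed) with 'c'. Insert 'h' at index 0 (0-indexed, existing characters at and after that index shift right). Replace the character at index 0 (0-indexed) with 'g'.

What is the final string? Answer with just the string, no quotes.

Answer: ggccchja

Derivation:
Applying each edit step by step:
Start: "egcdc"
Op 1 (append 'h'): "egcdc" -> "egcdch"
Op 2 (delete idx 0 = 'e'): "egcdch" -> "gcdch"
Op 3 (insert 'j' at idx 5): "gcdch" -> "gcdchj"
Op 4 (append 'a'): "gcdchj" -> "gcdchja"
Op 5 (replace idx 2: 'd' -> 'c'): "gcdchja" -> "gccchja"
Op 6 (replace idx 2: 'c' -> 'c'): "gccchja" -> "gccchja"
Op 7 (insert 'h' at idx 0): "gccchja" -> "hgccchja"
Op 8 (replace idx 0: 'h' -> 'g'): "hgccchja" -> "ggccchja"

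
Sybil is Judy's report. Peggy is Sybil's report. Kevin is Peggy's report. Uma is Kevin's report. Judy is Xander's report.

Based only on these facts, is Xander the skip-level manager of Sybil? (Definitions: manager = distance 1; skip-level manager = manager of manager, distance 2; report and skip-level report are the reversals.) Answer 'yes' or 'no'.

Answer: yes

Derivation:
Reconstructing the manager chain from the given facts:
  Xander -> Judy -> Sybil -> Peggy -> Kevin -> Uma
(each arrow means 'manager of the next')
Positions in the chain (0 = top):
  position of Xander: 0
  position of Judy: 1
  position of Sybil: 2
  position of Peggy: 3
  position of Kevin: 4
  position of Uma: 5

Xander is at position 0, Sybil is at position 2; signed distance (j - i) = 2.
'skip-level manager' requires j - i = 2. Actual distance is 2, so the relation HOLDS.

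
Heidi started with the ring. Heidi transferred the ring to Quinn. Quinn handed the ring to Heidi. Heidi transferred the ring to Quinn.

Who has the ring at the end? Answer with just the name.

Answer: Quinn

Derivation:
Tracking the ring through each event:
Start: Heidi has the ring.
After event 1: Quinn has the ring.
After event 2: Heidi has the ring.
After event 3: Quinn has the ring.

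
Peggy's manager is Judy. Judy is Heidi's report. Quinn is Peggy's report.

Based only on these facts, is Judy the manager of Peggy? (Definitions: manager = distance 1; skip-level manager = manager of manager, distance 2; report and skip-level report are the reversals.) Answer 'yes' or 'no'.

Answer: yes

Derivation:
Reconstructing the manager chain from the given facts:
  Heidi -> Judy -> Peggy -> Quinn
(each arrow means 'manager of the next')
Positions in the chain (0 = top):
  position of Heidi: 0
  position of Judy: 1
  position of Peggy: 2
  position of Quinn: 3

Judy is at position 1, Peggy is at position 2; signed distance (j - i) = 1.
'manager' requires j - i = 1. Actual distance is 1, so the relation HOLDS.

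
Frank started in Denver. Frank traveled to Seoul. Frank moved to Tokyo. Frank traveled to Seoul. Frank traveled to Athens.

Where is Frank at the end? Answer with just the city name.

Answer: Athens

Derivation:
Tracking Frank's location:
Start: Frank is in Denver.
After move 1: Denver -> Seoul. Frank is in Seoul.
After move 2: Seoul -> Tokyo. Frank is in Tokyo.
After move 3: Tokyo -> Seoul. Frank is in Seoul.
After move 4: Seoul -> Athens. Frank is in Athens.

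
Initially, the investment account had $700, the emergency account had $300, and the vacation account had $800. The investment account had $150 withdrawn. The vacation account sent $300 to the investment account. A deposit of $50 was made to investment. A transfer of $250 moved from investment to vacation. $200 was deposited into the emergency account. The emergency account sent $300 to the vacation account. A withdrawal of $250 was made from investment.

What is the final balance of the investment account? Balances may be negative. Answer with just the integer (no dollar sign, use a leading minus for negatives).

Answer: 400

Derivation:
Tracking account balances step by step:
Start: investment=700, emergency=300, vacation=800
Event 1 (withdraw 150 from investment): investment: 700 - 150 = 550. Balances: investment=550, emergency=300, vacation=800
Event 2 (transfer 300 vacation -> investment): vacation: 800 - 300 = 500, investment: 550 + 300 = 850. Balances: investment=850, emergency=300, vacation=500
Event 3 (deposit 50 to investment): investment: 850 + 50 = 900. Balances: investment=900, emergency=300, vacation=500
Event 4 (transfer 250 investment -> vacation): investment: 900 - 250 = 650, vacation: 500 + 250 = 750. Balances: investment=650, emergency=300, vacation=750
Event 5 (deposit 200 to emergency): emergency: 300 + 200 = 500. Balances: investment=650, emergency=500, vacation=750
Event 6 (transfer 300 emergency -> vacation): emergency: 500 - 300 = 200, vacation: 750 + 300 = 1050. Balances: investment=650, emergency=200, vacation=1050
Event 7 (withdraw 250 from investment): investment: 650 - 250 = 400. Balances: investment=400, emergency=200, vacation=1050

Final balance of investment: 400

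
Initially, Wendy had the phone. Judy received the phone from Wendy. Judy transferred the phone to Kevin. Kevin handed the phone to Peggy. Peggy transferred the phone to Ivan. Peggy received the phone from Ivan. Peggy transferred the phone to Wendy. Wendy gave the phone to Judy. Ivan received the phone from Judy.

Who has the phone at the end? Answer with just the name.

Tracking the phone through each event:
Start: Wendy has the phone.
After event 1: Judy has the phone.
After event 2: Kevin has the phone.
After event 3: Peggy has the phone.
After event 4: Ivan has the phone.
After event 5: Peggy has the phone.
After event 6: Wendy has the phone.
After event 7: Judy has the phone.
After event 8: Ivan has the phone.

Answer: Ivan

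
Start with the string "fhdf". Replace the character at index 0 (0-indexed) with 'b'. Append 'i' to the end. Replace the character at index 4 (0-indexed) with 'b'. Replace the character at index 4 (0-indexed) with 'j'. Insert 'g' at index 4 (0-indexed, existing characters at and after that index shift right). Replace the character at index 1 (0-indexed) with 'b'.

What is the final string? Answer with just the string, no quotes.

Answer: bbdfgj

Derivation:
Applying each edit step by step:
Start: "fhdf"
Op 1 (replace idx 0: 'f' -> 'b'): "fhdf" -> "bhdf"
Op 2 (append 'i'): "bhdf" -> "bhdfi"
Op 3 (replace idx 4: 'i' -> 'b'): "bhdfi" -> "bhdfb"
Op 4 (replace idx 4: 'b' -> 'j'): "bhdfb" -> "bhdfj"
Op 5 (insert 'g' at idx 4): "bhdfj" -> "bhdfgj"
Op 6 (replace idx 1: 'h' -> 'b'): "bhdfgj" -> "bbdfgj"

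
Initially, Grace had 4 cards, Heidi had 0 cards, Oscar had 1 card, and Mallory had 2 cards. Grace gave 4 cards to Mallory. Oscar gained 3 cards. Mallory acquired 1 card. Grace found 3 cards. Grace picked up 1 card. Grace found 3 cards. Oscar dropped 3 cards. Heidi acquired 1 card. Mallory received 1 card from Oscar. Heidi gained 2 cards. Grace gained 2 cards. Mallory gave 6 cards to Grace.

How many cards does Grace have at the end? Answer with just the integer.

Tracking counts step by step:
Start: Grace=4, Heidi=0, Oscar=1, Mallory=2
Event 1 (Grace -> Mallory, 4): Grace: 4 -> 0, Mallory: 2 -> 6. State: Grace=0, Heidi=0, Oscar=1, Mallory=6
Event 2 (Oscar +3): Oscar: 1 -> 4. State: Grace=0, Heidi=0, Oscar=4, Mallory=6
Event 3 (Mallory +1): Mallory: 6 -> 7. State: Grace=0, Heidi=0, Oscar=4, Mallory=7
Event 4 (Grace +3): Grace: 0 -> 3. State: Grace=3, Heidi=0, Oscar=4, Mallory=7
Event 5 (Grace +1): Grace: 3 -> 4. State: Grace=4, Heidi=0, Oscar=4, Mallory=7
Event 6 (Grace +3): Grace: 4 -> 7. State: Grace=7, Heidi=0, Oscar=4, Mallory=7
Event 7 (Oscar -3): Oscar: 4 -> 1. State: Grace=7, Heidi=0, Oscar=1, Mallory=7
Event 8 (Heidi +1): Heidi: 0 -> 1. State: Grace=7, Heidi=1, Oscar=1, Mallory=7
Event 9 (Oscar -> Mallory, 1): Oscar: 1 -> 0, Mallory: 7 -> 8. State: Grace=7, Heidi=1, Oscar=0, Mallory=8
Event 10 (Heidi +2): Heidi: 1 -> 3. State: Grace=7, Heidi=3, Oscar=0, Mallory=8
Event 11 (Grace +2): Grace: 7 -> 9. State: Grace=9, Heidi=3, Oscar=0, Mallory=8
Event 12 (Mallory -> Grace, 6): Mallory: 8 -> 2, Grace: 9 -> 15. State: Grace=15, Heidi=3, Oscar=0, Mallory=2

Grace's final count: 15

Answer: 15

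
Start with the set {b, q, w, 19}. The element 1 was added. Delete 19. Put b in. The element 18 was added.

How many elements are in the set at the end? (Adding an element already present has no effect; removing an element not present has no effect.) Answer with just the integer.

Answer: 5

Derivation:
Tracking the set through each operation:
Start: {19, b, q, w}
Event 1 (add 1): added. Set: {1, 19, b, q, w}
Event 2 (remove 19): removed. Set: {1, b, q, w}
Event 3 (add b): already present, no change. Set: {1, b, q, w}
Event 4 (add 18): added. Set: {1, 18, b, q, w}

Final set: {1, 18, b, q, w} (size 5)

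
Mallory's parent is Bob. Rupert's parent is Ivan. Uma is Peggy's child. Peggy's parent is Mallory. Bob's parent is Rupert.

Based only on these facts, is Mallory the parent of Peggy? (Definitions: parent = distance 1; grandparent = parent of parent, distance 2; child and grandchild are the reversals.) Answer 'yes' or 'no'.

Reconstructing the parent chain from the given facts:
  Ivan -> Rupert -> Bob -> Mallory -> Peggy -> Uma
(each arrow means 'parent of the next')
Positions in the chain (0 = top):
  position of Ivan: 0
  position of Rupert: 1
  position of Bob: 2
  position of Mallory: 3
  position of Peggy: 4
  position of Uma: 5

Mallory is at position 3, Peggy is at position 4; signed distance (j - i) = 1.
'parent' requires j - i = 1. Actual distance is 1, so the relation HOLDS.

Answer: yes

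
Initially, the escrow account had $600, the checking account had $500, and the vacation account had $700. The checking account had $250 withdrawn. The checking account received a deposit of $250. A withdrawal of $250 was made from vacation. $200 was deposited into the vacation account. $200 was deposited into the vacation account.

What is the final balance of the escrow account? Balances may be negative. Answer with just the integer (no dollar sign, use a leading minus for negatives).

Answer: 600

Derivation:
Tracking account balances step by step:
Start: escrow=600, checking=500, vacation=700
Event 1 (withdraw 250 from checking): checking: 500 - 250 = 250. Balances: escrow=600, checking=250, vacation=700
Event 2 (deposit 250 to checking): checking: 250 + 250 = 500. Balances: escrow=600, checking=500, vacation=700
Event 3 (withdraw 250 from vacation): vacation: 700 - 250 = 450. Balances: escrow=600, checking=500, vacation=450
Event 4 (deposit 200 to vacation): vacation: 450 + 200 = 650. Balances: escrow=600, checking=500, vacation=650
Event 5 (deposit 200 to vacation): vacation: 650 + 200 = 850. Balances: escrow=600, checking=500, vacation=850

Final balance of escrow: 600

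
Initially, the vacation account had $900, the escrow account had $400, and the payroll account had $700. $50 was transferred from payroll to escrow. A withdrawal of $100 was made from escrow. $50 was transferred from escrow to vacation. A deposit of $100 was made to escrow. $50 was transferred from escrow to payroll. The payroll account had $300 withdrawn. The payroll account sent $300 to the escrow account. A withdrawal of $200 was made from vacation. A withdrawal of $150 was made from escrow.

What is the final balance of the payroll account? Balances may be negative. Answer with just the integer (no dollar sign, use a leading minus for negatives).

Tracking account balances step by step:
Start: vacation=900, escrow=400, payroll=700
Event 1 (transfer 50 payroll -> escrow): payroll: 700 - 50 = 650, escrow: 400 + 50 = 450. Balances: vacation=900, escrow=450, payroll=650
Event 2 (withdraw 100 from escrow): escrow: 450 - 100 = 350. Balances: vacation=900, escrow=350, payroll=650
Event 3 (transfer 50 escrow -> vacation): escrow: 350 - 50 = 300, vacation: 900 + 50 = 950. Balances: vacation=950, escrow=300, payroll=650
Event 4 (deposit 100 to escrow): escrow: 300 + 100 = 400. Balances: vacation=950, escrow=400, payroll=650
Event 5 (transfer 50 escrow -> payroll): escrow: 400 - 50 = 350, payroll: 650 + 50 = 700. Balances: vacation=950, escrow=350, payroll=700
Event 6 (withdraw 300 from payroll): payroll: 700 - 300 = 400. Balances: vacation=950, escrow=350, payroll=400
Event 7 (transfer 300 payroll -> escrow): payroll: 400 - 300 = 100, escrow: 350 + 300 = 650. Balances: vacation=950, escrow=650, payroll=100
Event 8 (withdraw 200 from vacation): vacation: 950 - 200 = 750. Balances: vacation=750, escrow=650, payroll=100
Event 9 (withdraw 150 from escrow): escrow: 650 - 150 = 500. Balances: vacation=750, escrow=500, payroll=100

Final balance of payroll: 100

Answer: 100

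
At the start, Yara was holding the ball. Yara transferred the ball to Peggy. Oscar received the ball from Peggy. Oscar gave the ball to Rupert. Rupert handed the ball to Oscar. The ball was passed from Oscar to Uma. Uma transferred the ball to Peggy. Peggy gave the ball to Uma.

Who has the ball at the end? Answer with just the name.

Answer: Uma

Derivation:
Tracking the ball through each event:
Start: Yara has the ball.
After event 1: Peggy has the ball.
After event 2: Oscar has the ball.
After event 3: Rupert has the ball.
After event 4: Oscar has the ball.
After event 5: Uma has the ball.
After event 6: Peggy has the ball.
After event 7: Uma has the ball.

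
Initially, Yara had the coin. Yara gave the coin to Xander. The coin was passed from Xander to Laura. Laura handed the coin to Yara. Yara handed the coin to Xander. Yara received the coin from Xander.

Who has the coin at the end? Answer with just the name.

Tracking the coin through each event:
Start: Yara has the coin.
After event 1: Xander has the coin.
After event 2: Laura has the coin.
After event 3: Yara has the coin.
After event 4: Xander has the coin.
After event 5: Yara has the coin.

Answer: Yara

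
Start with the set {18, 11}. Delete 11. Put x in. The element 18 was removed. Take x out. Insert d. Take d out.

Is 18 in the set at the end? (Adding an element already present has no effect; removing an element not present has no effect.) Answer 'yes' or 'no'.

Tracking the set through each operation:
Start: {11, 18}
Event 1 (remove 11): removed. Set: {18}
Event 2 (add x): added. Set: {18, x}
Event 3 (remove 18): removed. Set: {x}
Event 4 (remove x): removed. Set: {}
Event 5 (add d): added. Set: {d}
Event 6 (remove d): removed. Set: {}

Final set: {} (size 0)
18 is NOT in the final set.

Answer: no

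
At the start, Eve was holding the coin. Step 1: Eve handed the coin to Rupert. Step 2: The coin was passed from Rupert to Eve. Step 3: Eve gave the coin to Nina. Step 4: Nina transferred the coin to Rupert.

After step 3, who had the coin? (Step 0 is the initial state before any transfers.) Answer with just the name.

Answer: Nina

Derivation:
Tracking the coin holder through step 3:
After step 0 (start): Eve
After step 1: Rupert
After step 2: Eve
After step 3: Nina

At step 3, the holder is Nina.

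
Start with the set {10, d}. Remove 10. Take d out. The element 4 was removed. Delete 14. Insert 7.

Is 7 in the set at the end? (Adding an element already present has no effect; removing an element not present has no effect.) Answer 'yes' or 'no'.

Tracking the set through each operation:
Start: {10, d}
Event 1 (remove 10): removed. Set: {d}
Event 2 (remove d): removed. Set: {}
Event 3 (remove 4): not present, no change. Set: {}
Event 4 (remove 14): not present, no change. Set: {}
Event 5 (add 7): added. Set: {7}

Final set: {7} (size 1)
7 is in the final set.

Answer: yes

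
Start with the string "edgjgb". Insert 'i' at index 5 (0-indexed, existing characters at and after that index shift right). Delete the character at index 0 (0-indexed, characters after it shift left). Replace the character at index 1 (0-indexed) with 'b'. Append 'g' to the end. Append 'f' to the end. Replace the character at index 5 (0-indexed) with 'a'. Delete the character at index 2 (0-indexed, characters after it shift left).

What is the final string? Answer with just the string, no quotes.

Applying each edit step by step:
Start: "edgjgb"
Op 1 (insert 'i' at idx 5): "edgjgb" -> "edgjgib"
Op 2 (delete idx 0 = 'e'): "edgjgib" -> "dgjgib"
Op 3 (replace idx 1: 'g' -> 'b'): "dgjgib" -> "dbjgib"
Op 4 (append 'g'): "dbjgib" -> "dbjgibg"
Op 5 (append 'f'): "dbjgibg" -> "dbjgibgf"
Op 6 (replace idx 5: 'b' -> 'a'): "dbjgibgf" -> "dbjgiagf"
Op 7 (delete idx 2 = 'j'): "dbjgiagf" -> "dbgiagf"

Answer: dbgiagf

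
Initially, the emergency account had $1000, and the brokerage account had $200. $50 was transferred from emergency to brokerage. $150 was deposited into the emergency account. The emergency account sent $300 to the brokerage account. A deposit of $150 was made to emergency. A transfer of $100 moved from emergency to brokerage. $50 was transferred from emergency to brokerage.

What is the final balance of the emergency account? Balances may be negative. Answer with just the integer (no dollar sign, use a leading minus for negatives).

Answer: 800

Derivation:
Tracking account balances step by step:
Start: emergency=1000, brokerage=200
Event 1 (transfer 50 emergency -> brokerage): emergency: 1000 - 50 = 950, brokerage: 200 + 50 = 250. Balances: emergency=950, brokerage=250
Event 2 (deposit 150 to emergency): emergency: 950 + 150 = 1100. Balances: emergency=1100, brokerage=250
Event 3 (transfer 300 emergency -> brokerage): emergency: 1100 - 300 = 800, brokerage: 250 + 300 = 550. Balances: emergency=800, brokerage=550
Event 4 (deposit 150 to emergency): emergency: 800 + 150 = 950. Balances: emergency=950, brokerage=550
Event 5 (transfer 100 emergency -> brokerage): emergency: 950 - 100 = 850, brokerage: 550 + 100 = 650. Balances: emergency=850, brokerage=650
Event 6 (transfer 50 emergency -> brokerage): emergency: 850 - 50 = 800, brokerage: 650 + 50 = 700. Balances: emergency=800, brokerage=700

Final balance of emergency: 800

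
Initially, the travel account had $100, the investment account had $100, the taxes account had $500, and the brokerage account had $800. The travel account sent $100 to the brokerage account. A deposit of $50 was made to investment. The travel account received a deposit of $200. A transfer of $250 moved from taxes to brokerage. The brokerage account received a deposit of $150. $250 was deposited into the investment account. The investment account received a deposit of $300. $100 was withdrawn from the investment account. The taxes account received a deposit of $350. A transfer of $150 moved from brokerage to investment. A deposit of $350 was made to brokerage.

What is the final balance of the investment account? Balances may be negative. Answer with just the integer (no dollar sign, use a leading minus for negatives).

Answer: 750

Derivation:
Tracking account balances step by step:
Start: travel=100, investment=100, taxes=500, brokerage=800
Event 1 (transfer 100 travel -> brokerage): travel: 100 - 100 = 0, brokerage: 800 + 100 = 900. Balances: travel=0, investment=100, taxes=500, brokerage=900
Event 2 (deposit 50 to investment): investment: 100 + 50 = 150. Balances: travel=0, investment=150, taxes=500, brokerage=900
Event 3 (deposit 200 to travel): travel: 0 + 200 = 200. Balances: travel=200, investment=150, taxes=500, brokerage=900
Event 4 (transfer 250 taxes -> brokerage): taxes: 500 - 250 = 250, brokerage: 900 + 250 = 1150. Balances: travel=200, investment=150, taxes=250, brokerage=1150
Event 5 (deposit 150 to brokerage): brokerage: 1150 + 150 = 1300. Balances: travel=200, investment=150, taxes=250, brokerage=1300
Event 6 (deposit 250 to investment): investment: 150 + 250 = 400. Balances: travel=200, investment=400, taxes=250, brokerage=1300
Event 7 (deposit 300 to investment): investment: 400 + 300 = 700. Balances: travel=200, investment=700, taxes=250, brokerage=1300
Event 8 (withdraw 100 from investment): investment: 700 - 100 = 600. Balances: travel=200, investment=600, taxes=250, brokerage=1300
Event 9 (deposit 350 to taxes): taxes: 250 + 350 = 600. Balances: travel=200, investment=600, taxes=600, brokerage=1300
Event 10 (transfer 150 brokerage -> investment): brokerage: 1300 - 150 = 1150, investment: 600 + 150 = 750. Balances: travel=200, investment=750, taxes=600, brokerage=1150
Event 11 (deposit 350 to brokerage): brokerage: 1150 + 350 = 1500. Balances: travel=200, investment=750, taxes=600, brokerage=1500

Final balance of investment: 750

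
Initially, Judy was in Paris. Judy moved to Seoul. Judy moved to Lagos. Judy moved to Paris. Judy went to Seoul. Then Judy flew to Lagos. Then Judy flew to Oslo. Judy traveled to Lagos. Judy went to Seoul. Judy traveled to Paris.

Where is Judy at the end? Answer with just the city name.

Answer: Paris

Derivation:
Tracking Judy's location:
Start: Judy is in Paris.
After move 1: Paris -> Seoul. Judy is in Seoul.
After move 2: Seoul -> Lagos. Judy is in Lagos.
After move 3: Lagos -> Paris. Judy is in Paris.
After move 4: Paris -> Seoul. Judy is in Seoul.
After move 5: Seoul -> Lagos. Judy is in Lagos.
After move 6: Lagos -> Oslo. Judy is in Oslo.
After move 7: Oslo -> Lagos. Judy is in Lagos.
After move 8: Lagos -> Seoul. Judy is in Seoul.
After move 9: Seoul -> Paris. Judy is in Paris.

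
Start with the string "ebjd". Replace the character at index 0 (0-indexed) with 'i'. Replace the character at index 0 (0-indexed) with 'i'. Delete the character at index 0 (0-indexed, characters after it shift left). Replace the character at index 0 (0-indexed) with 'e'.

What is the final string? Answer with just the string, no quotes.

Answer: ejd

Derivation:
Applying each edit step by step:
Start: "ebjd"
Op 1 (replace idx 0: 'e' -> 'i'): "ebjd" -> "ibjd"
Op 2 (replace idx 0: 'i' -> 'i'): "ibjd" -> "ibjd"
Op 3 (delete idx 0 = 'i'): "ibjd" -> "bjd"
Op 4 (replace idx 0: 'b' -> 'e'): "bjd" -> "ejd"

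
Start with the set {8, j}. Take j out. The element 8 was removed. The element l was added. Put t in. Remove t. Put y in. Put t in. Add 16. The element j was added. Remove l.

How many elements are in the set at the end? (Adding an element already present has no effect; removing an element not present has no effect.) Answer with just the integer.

Tracking the set through each operation:
Start: {8, j}
Event 1 (remove j): removed. Set: {8}
Event 2 (remove 8): removed. Set: {}
Event 3 (add l): added. Set: {l}
Event 4 (add t): added. Set: {l, t}
Event 5 (remove t): removed. Set: {l}
Event 6 (add y): added. Set: {l, y}
Event 7 (add t): added. Set: {l, t, y}
Event 8 (add 16): added. Set: {16, l, t, y}
Event 9 (add j): added. Set: {16, j, l, t, y}
Event 10 (remove l): removed. Set: {16, j, t, y}

Final set: {16, j, t, y} (size 4)

Answer: 4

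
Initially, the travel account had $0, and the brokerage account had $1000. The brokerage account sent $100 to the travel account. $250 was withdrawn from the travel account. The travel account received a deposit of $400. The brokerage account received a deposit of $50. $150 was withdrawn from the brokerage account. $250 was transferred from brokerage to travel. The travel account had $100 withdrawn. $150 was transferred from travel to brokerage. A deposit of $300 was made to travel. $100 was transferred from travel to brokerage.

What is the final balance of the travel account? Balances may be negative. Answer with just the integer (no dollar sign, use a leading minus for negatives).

Tracking account balances step by step:
Start: travel=0, brokerage=1000
Event 1 (transfer 100 brokerage -> travel): brokerage: 1000 - 100 = 900, travel: 0 + 100 = 100. Balances: travel=100, brokerage=900
Event 2 (withdraw 250 from travel): travel: 100 - 250 = -150. Balances: travel=-150, brokerage=900
Event 3 (deposit 400 to travel): travel: -150 + 400 = 250. Balances: travel=250, brokerage=900
Event 4 (deposit 50 to brokerage): brokerage: 900 + 50 = 950. Balances: travel=250, brokerage=950
Event 5 (withdraw 150 from brokerage): brokerage: 950 - 150 = 800. Balances: travel=250, brokerage=800
Event 6 (transfer 250 brokerage -> travel): brokerage: 800 - 250 = 550, travel: 250 + 250 = 500. Balances: travel=500, brokerage=550
Event 7 (withdraw 100 from travel): travel: 500 - 100 = 400. Balances: travel=400, brokerage=550
Event 8 (transfer 150 travel -> brokerage): travel: 400 - 150 = 250, brokerage: 550 + 150 = 700. Balances: travel=250, brokerage=700
Event 9 (deposit 300 to travel): travel: 250 + 300 = 550. Balances: travel=550, brokerage=700
Event 10 (transfer 100 travel -> brokerage): travel: 550 - 100 = 450, brokerage: 700 + 100 = 800. Balances: travel=450, brokerage=800

Final balance of travel: 450

Answer: 450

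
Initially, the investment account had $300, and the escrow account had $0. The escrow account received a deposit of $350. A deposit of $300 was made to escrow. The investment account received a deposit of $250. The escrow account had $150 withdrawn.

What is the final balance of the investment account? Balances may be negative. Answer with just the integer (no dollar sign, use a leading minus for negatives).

Answer: 550

Derivation:
Tracking account balances step by step:
Start: investment=300, escrow=0
Event 1 (deposit 350 to escrow): escrow: 0 + 350 = 350. Balances: investment=300, escrow=350
Event 2 (deposit 300 to escrow): escrow: 350 + 300 = 650. Balances: investment=300, escrow=650
Event 3 (deposit 250 to investment): investment: 300 + 250 = 550. Balances: investment=550, escrow=650
Event 4 (withdraw 150 from escrow): escrow: 650 - 150 = 500. Balances: investment=550, escrow=500

Final balance of investment: 550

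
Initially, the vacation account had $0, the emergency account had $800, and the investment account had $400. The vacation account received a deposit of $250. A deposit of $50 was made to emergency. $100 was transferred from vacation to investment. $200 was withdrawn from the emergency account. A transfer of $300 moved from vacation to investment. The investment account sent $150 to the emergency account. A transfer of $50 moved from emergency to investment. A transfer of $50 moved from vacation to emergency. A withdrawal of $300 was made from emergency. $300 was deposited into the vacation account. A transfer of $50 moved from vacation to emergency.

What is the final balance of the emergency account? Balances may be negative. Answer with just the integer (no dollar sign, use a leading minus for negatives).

Tracking account balances step by step:
Start: vacation=0, emergency=800, investment=400
Event 1 (deposit 250 to vacation): vacation: 0 + 250 = 250. Balances: vacation=250, emergency=800, investment=400
Event 2 (deposit 50 to emergency): emergency: 800 + 50 = 850. Balances: vacation=250, emergency=850, investment=400
Event 3 (transfer 100 vacation -> investment): vacation: 250 - 100 = 150, investment: 400 + 100 = 500. Balances: vacation=150, emergency=850, investment=500
Event 4 (withdraw 200 from emergency): emergency: 850 - 200 = 650. Balances: vacation=150, emergency=650, investment=500
Event 5 (transfer 300 vacation -> investment): vacation: 150 - 300 = -150, investment: 500 + 300 = 800. Balances: vacation=-150, emergency=650, investment=800
Event 6 (transfer 150 investment -> emergency): investment: 800 - 150 = 650, emergency: 650 + 150 = 800. Balances: vacation=-150, emergency=800, investment=650
Event 7 (transfer 50 emergency -> investment): emergency: 800 - 50 = 750, investment: 650 + 50 = 700. Balances: vacation=-150, emergency=750, investment=700
Event 8 (transfer 50 vacation -> emergency): vacation: -150 - 50 = -200, emergency: 750 + 50 = 800. Balances: vacation=-200, emergency=800, investment=700
Event 9 (withdraw 300 from emergency): emergency: 800 - 300 = 500. Balances: vacation=-200, emergency=500, investment=700
Event 10 (deposit 300 to vacation): vacation: -200 + 300 = 100. Balances: vacation=100, emergency=500, investment=700
Event 11 (transfer 50 vacation -> emergency): vacation: 100 - 50 = 50, emergency: 500 + 50 = 550. Balances: vacation=50, emergency=550, investment=700

Final balance of emergency: 550

Answer: 550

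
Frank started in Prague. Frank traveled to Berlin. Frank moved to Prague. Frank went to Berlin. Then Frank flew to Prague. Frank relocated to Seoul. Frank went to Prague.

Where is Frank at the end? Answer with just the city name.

Answer: Prague

Derivation:
Tracking Frank's location:
Start: Frank is in Prague.
After move 1: Prague -> Berlin. Frank is in Berlin.
After move 2: Berlin -> Prague. Frank is in Prague.
After move 3: Prague -> Berlin. Frank is in Berlin.
After move 4: Berlin -> Prague. Frank is in Prague.
After move 5: Prague -> Seoul. Frank is in Seoul.
After move 6: Seoul -> Prague. Frank is in Prague.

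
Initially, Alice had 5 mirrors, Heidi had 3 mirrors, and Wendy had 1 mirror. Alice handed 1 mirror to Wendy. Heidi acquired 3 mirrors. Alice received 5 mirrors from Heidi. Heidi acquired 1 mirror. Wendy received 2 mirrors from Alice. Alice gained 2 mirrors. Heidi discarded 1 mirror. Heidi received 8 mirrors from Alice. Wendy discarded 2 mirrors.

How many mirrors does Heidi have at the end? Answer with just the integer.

Answer: 9

Derivation:
Tracking counts step by step:
Start: Alice=5, Heidi=3, Wendy=1
Event 1 (Alice -> Wendy, 1): Alice: 5 -> 4, Wendy: 1 -> 2. State: Alice=4, Heidi=3, Wendy=2
Event 2 (Heidi +3): Heidi: 3 -> 6. State: Alice=4, Heidi=6, Wendy=2
Event 3 (Heidi -> Alice, 5): Heidi: 6 -> 1, Alice: 4 -> 9. State: Alice=9, Heidi=1, Wendy=2
Event 4 (Heidi +1): Heidi: 1 -> 2. State: Alice=9, Heidi=2, Wendy=2
Event 5 (Alice -> Wendy, 2): Alice: 9 -> 7, Wendy: 2 -> 4. State: Alice=7, Heidi=2, Wendy=4
Event 6 (Alice +2): Alice: 7 -> 9. State: Alice=9, Heidi=2, Wendy=4
Event 7 (Heidi -1): Heidi: 2 -> 1. State: Alice=9, Heidi=1, Wendy=4
Event 8 (Alice -> Heidi, 8): Alice: 9 -> 1, Heidi: 1 -> 9. State: Alice=1, Heidi=9, Wendy=4
Event 9 (Wendy -2): Wendy: 4 -> 2. State: Alice=1, Heidi=9, Wendy=2

Heidi's final count: 9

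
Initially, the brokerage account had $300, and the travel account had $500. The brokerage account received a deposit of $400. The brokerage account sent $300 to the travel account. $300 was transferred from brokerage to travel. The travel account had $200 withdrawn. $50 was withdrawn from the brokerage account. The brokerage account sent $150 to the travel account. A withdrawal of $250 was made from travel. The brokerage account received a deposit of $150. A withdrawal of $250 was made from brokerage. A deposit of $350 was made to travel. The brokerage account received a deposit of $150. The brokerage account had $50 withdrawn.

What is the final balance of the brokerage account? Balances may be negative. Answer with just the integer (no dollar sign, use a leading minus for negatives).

Tracking account balances step by step:
Start: brokerage=300, travel=500
Event 1 (deposit 400 to brokerage): brokerage: 300 + 400 = 700. Balances: brokerage=700, travel=500
Event 2 (transfer 300 brokerage -> travel): brokerage: 700 - 300 = 400, travel: 500 + 300 = 800. Balances: brokerage=400, travel=800
Event 3 (transfer 300 brokerage -> travel): brokerage: 400 - 300 = 100, travel: 800 + 300 = 1100. Balances: brokerage=100, travel=1100
Event 4 (withdraw 200 from travel): travel: 1100 - 200 = 900. Balances: brokerage=100, travel=900
Event 5 (withdraw 50 from brokerage): brokerage: 100 - 50 = 50. Balances: brokerage=50, travel=900
Event 6 (transfer 150 brokerage -> travel): brokerage: 50 - 150 = -100, travel: 900 + 150 = 1050. Balances: brokerage=-100, travel=1050
Event 7 (withdraw 250 from travel): travel: 1050 - 250 = 800. Balances: brokerage=-100, travel=800
Event 8 (deposit 150 to brokerage): brokerage: -100 + 150 = 50. Balances: brokerage=50, travel=800
Event 9 (withdraw 250 from brokerage): brokerage: 50 - 250 = -200. Balances: brokerage=-200, travel=800
Event 10 (deposit 350 to travel): travel: 800 + 350 = 1150. Balances: brokerage=-200, travel=1150
Event 11 (deposit 150 to brokerage): brokerage: -200 + 150 = -50. Balances: brokerage=-50, travel=1150
Event 12 (withdraw 50 from brokerage): brokerage: -50 - 50 = -100. Balances: brokerage=-100, travel=1150

Final balance of brokerage: -100

Answer: -100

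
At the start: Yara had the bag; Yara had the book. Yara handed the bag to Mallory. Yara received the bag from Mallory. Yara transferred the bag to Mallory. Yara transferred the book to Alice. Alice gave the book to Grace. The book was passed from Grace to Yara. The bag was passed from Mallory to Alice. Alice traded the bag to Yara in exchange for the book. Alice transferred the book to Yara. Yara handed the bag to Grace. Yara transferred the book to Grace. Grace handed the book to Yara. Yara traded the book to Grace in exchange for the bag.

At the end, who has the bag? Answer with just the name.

Tracking all object holders:
Start: bag:Yara, book:Yara
Event 1 (give bag: Yara -> Mallory). State: bag:Mallory, book:Yara
Event 2 (give bag: Mallory -> Yara). State: bag:Yara, book:Yara
Event 3 (give bag: Yara -> Mallory). State: bag:Mallory, book:Yara
Event 4 (give book: Yara -> Alice). State: bag:Mallory, book:Alice
Event 5 (give book: Alice -> Grace). State: bag:Mallory, book:Grace
Event 6 (give book: Grace -> Yara). State: bag:Mallory, book:Yara
Event 7 (give bag: Mallory -> Alice). State: bag:Alice, book:Yara
Event 8 (swap bag<->book: now bag:Yara, book:Alice). State: bag:Yara, book:Alice
Event 9 (give book: Alice -> Yara). State: bag:Yara, book:Yara
Event 10 (give bag: Yara -> Grace). State: bag:Grace, book:Yara
Event 11 (give book: Yara -> Grace). State: bag:Grace, book:Grace
Event 12 (give book: Grace -> Yara). State: bag:Grace, book:Yara
Event 13 (swap book<->bag: now book:Grace, bag:Yara). State: bag:Yara, book:Grace

Final state: bag:Yara, book:Grace
The bag is held by Yara.

Answer: Yara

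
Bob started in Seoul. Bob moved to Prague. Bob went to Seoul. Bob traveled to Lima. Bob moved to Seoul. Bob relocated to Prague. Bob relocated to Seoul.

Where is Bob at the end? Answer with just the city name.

Answer: Seoul

Derivation:
Tracking Bob's location:
Start: Bob is in Seoul.
After move 1: Seoul -> Prague. Bob is in Prague.
After move 2: Prague -> Seoul. Bob is in Seoul.
After move 3: Seoul -> Lima. Bob is in Lima.
After move 4: Lima -> Seoul. Bob is in Seoul.
After move 5: Seoul -> Prague. Bob is in Prague.
After move 6: Prague -> Seoul. Bob is in Seoul.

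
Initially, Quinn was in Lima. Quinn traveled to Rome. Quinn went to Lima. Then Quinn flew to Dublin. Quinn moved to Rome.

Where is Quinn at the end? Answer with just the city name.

Tracking Quinn's location:
Start: Quinn is in Lima.
After move 1: Lima -> Rome. Quinn is in Rome.
After move 2: Rome -> Lima. Quinn is in Lima.
After move 3: Lima -> Dublin. Quinn is in Dublin.
After move 4: Dublin -> Rome. Quinn is in Rome.

Answer: Rome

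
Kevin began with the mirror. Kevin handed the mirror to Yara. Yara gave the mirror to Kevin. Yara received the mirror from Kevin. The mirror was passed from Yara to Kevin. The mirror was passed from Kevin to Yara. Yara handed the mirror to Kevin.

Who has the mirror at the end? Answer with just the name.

Answer: Kevin

Derivation:
Tracking the mirror through each event:
Start: Kevin has the mirror.
After event 1: Yara has the mirror.
After event 2: Kevin has the mirror.
After event 3: Yara has the mirror.
After event 4: Kevin has the mirror.
After event 5: Yara has the mirror.
After event 6: Kevin has the mirror.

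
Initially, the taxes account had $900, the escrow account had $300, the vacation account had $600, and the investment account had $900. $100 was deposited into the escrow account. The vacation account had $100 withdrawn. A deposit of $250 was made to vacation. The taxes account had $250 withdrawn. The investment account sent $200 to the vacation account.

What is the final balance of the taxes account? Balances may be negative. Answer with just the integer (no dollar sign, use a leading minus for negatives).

Tracking account balances step by step:
Start: taxes=900, escrow=300, vacation=600, investment=900
Event 1 (deposit 100 to escrow): escrow: 300 + 100 = 400. Balances: taxes=900, escrow=400, vacation=600, investment=900
Event 2 (withdraw 100 from vacation): vacation: 600 - 100 = 500. Balances: taxes=900, escrow=400, vacation=500, investment=900
Event 3 (deposit 250 to vacation): vacation: 500 + 250 = 750. Balances: taxes=900, escrow=400, vacation=750, investment=900
Event 4 (withdraw 250 from taxes): taxes: 900 - 250 = 650. Balances: taxes=650, escrow=400, vacation=750, investment=900
Event 5 (transfer 200 investment -> vacation): investment: 900 - 200 = 700, vacation: 750 + 200 = 950. Balances: taxes=650, escrow=400, vacation=950, investment=700

Final balance of taxes: 650

Answer: 650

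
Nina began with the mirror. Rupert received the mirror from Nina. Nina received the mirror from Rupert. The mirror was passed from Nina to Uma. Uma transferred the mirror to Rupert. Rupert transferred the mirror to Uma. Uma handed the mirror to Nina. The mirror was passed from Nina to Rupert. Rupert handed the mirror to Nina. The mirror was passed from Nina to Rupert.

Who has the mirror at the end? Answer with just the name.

Answer: Rupert

Derivation:
Tracking the mirror through each event:
Start: Nina has the mirror.
After event 1: Rupert has the mirror.
After event 2: Nina has the mirror.
After event 3: Uma has the mirror.
After event 4: Rupert has the mirror.
After event 5: Uma has the mirror.
After event 6: Nina has the mirror.
After event 7: Rupert has the mirror.
After event 8: Nina has the mirror.
After event 9: Rupert has the mirror.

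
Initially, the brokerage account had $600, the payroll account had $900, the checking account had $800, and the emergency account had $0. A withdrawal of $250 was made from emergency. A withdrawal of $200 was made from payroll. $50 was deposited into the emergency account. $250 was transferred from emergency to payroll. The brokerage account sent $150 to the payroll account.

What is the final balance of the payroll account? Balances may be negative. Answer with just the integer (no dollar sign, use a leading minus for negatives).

Answer: 1100

Derivation:
Tracking account balances step by step:
Start: brokerage=600, payroll=900, checking=800, emergency=0
Event 1 (withdraw 250 from emergency): emergency: 0 - 250 = -250. Balances: brokerage=600, payroll=900, checking=800, emergency=-250
Event 2 (withdraw 200 from payroll): payroll: 900 - 200 = 700. Balances: brokerage=600, payroll=700, checking=800, emergency=-250
Event 3 (deposit 50 to emergency): emergency: -250 + 50 = -200. Balances: brokerage=600, payroll=700, checking=800, emergency=-200
Event 4 (transfer 250 emergency -> payroll): emergency: -200 - 250 = -450, payroll: 700 + 250 = 950. Balances: brokerage=600, payroll=950, checking=800, emergency=-450
Event 5 (transfer 150 brokerage -> payroll): brokerage: 600 - 150 = 450, payroll: 950 + 150 = 1100. Balances: brokerage=450, payroll=1100, checking=800, emergency=-450

Final balance of payroll: 1100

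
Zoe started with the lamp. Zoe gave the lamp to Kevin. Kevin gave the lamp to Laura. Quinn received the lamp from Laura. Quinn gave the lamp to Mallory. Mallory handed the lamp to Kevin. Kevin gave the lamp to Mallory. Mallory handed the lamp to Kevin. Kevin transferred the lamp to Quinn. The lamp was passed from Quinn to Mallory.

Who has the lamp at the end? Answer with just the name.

Answer: Mallory

Derivation:
Tracking the lamp through each event:
Start: Zoe has the lamp.
After event 1: Kevin has the lamp.
After event 2: Laura has the lamp.
After event 3: Quinn has the lamp.
After event 4: Mallory has the lamp.
After event 5: Kevin has the lamp.
After event 6: Mallory has the lamp.
After event 7: Kevin has the lamp.
After event 8: Quinn has the lamp.
After event 9: Mallory has the lamp.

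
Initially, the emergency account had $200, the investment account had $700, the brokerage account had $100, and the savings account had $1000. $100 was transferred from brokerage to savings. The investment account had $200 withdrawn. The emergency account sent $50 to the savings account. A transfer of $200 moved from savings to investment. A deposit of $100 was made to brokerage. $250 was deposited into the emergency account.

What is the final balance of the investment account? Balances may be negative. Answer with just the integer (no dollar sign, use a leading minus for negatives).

Answer: 700

Derivation:
Tracking account balances step by step:
Start: emergency=200, investment=700, brokerage=100, savings=1000
Event 1 (transfer 100 brokerage -> savings): brokerage: 100 - 100 = 0, savings: 1000 + 100 = 1100. Balances: emergency=200, investment=700, brokerage=0, savings=1100
Event 2 (withdraw 200 from investment): investment: 700 - 200 = 500. Balances: emergency=200, investment=500, brokerage=0, savings=1100
Event 3 (transfer 50 emergency -> savings): emergency: 200 - 50 = 150, savings: 1100 + 50 = 1150. Balances: emergency=150, investment=500, brokerage=0, savings=1150
Event 4 (transfer 200 savings -> investment): savings: 1150 - 200 = 950, investment: 500 + 200 = 700. Balances: emergency=150, investment=700, brokerage=0, savings=950
Event 5 (deposit 100 to brokerage): brokerage: 0 + 100 = 100. Balances: emergency=150, investment=700, brokerage=100, savings=950
Event 6 (deposit 250 to emergency): emergency: 150 + 250 = 400. Balances: emergency=400, investment=700, brokerage=100, savings=950

Final balance of investment: 700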